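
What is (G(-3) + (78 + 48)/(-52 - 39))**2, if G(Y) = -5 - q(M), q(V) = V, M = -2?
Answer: 3249/169 ≈ 19.225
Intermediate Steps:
G(Y) = -3 (G(Y) = -5 - 1*(-2) = -5 + 2 = -3)
(G(-3) + (78 + 48)/(-52 - 39))**2 = (-3 + (78 + 48)/(-52 - 39))**2 = (-3 + 126/(-91))**2 = (-3 + 126*(-1/91))**2 = (-3 - 18/13)**2 = (-57/13)**2 = 3249/169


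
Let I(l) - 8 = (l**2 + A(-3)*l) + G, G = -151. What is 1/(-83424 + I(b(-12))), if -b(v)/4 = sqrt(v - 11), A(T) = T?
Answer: -83935/7045087537 - 12*I*sqrt(23)/7045087537 ≈ -1.1914e-5 - 8.1688e-9*I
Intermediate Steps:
b(v) = -4*sqrt(-11 + v) (b(v) = -4*sqrt(v - 11) = -4*sqrt(-11 + v))
I(l) = -143 + l**2 - 3*l (I(l) = 8 + ((l**2 - 3*l) - 151) = 8 + (-151 + l**2 - 3*l) = -143 + l**2 - 3*l)
1/(-83424 + I(b(-12))) = 1/(-83424 + (-143 + (-4*sqrt(-11 - 12))**2 - (-12)*sqrt(-11 - 12))) = 1/(-83424 + (-143 + (-4*I*sqrt(23))**2 - (-12)*sqrt(-23))) = 1/(-83424 + (-143 + (-4*I*sqrt(23))**2 - (-12)*I*sqrt(23))) = 1/(-83424 + (-143 - 368 + 12*I*sqrt(23))) = 1/(-83424 + (-511 + 12*I*sqrt(23))) = 1/(-83935 + 12*I*sqrt(23))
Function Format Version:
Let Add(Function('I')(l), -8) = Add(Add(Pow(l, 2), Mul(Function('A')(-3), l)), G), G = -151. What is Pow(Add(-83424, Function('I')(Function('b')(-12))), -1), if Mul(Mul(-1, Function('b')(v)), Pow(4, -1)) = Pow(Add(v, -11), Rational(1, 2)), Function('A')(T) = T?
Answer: Add(Rational(-83935, 7045087537), Mul(Rational(-12, 7045087537), I, Pow(23, Rational(1, 2)))) ≈ Add(-1.1914e-5, Mul(-8.1688e-9, I))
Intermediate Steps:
Function('b')(v) = Mul(-4, Pow(Add(-11, v), Rational(1, 2))) (Function('b')(v) = Mul(-4, Pow(Add(v, -11), Rational(1, 2))) = Mul(-4, Pow(Add(-11, v), Rational(1, 2))))
Function('I')(l) = Add(-143, Pow(l, 2), Mul(-3, l)) (Function('I')(l) = Add(8, Add(Add(Pow(l, 2), Mul(-3, l)), -151)) = Add(8, Add(-151, Pow(l, 2), Mul(-3, l))) = Add(-143, Pow(l, 2), Mul(-3, l)))
Pow(Add(-83424, Function('I')(Function('b')(-12))), -1) = Pow(Add(-83424, Add(-143, Pow(Mul(-4, Pow(Add(-11, -12), Rational(1, 2))), 2), Mul(-3, Mul(-4, Pow(Add(-11, -12), Rational(1, 2)))))), -1) = Pow(Add(-83424, Add(-143, Pow(Mul(-4, Pow(-23, Rational(1, 2))), 2), Mul(-3, Mul(-4, Pow(-23, Rational(1, 2)))))), -1) = Pow(Add(-83424, Add(-143, Pow(Mul(-4, Mul(I, Pow(23, Rational(1, 2)))), 2), Mul(-3, Mul(-4, Mul(I, Pow(23, Rational(1, 2))))))), -1) = Pow(Add(-83424, Add(-143, Pow(Mul(-4, I, Pow(23, Rational(1, 2))), 2), Mul(-3, Mul(-4, I, Pow(23, Rational(1, 2)))))), -1) = Pow(Add(-83424, Add(-143, -368, Mul(12, I, Pow(23, Rational(1, 2))))), -1) = Pow(Add(-83424, Add(-511, Mul(12, I, Pow(23, Rational(1, 2))))), -1) = Pow(Add(-83935, Mul(12, I, Pow(23, Rational(1, 2)))), -1)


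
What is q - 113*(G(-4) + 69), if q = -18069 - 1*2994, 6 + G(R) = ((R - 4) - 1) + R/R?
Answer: -27278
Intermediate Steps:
G(R) = -10 + R (G(R) = -6 + (((R - 4) - 1) + R/R) = -6 + (((-4 + R) - 1) + 1) = -6 + ((-5 + R) + 1) = -6 + (-4 + R) = -10 + R)
q = -21063 (q = -18069 - 2994 = -21063)
q - 113*(G(-4) + 69) = -21063 - 113*((-10 - 4) + 69) = -21063 - 113*(-14 + 69) = -21063 - 113*55 = -21063 - 1*6215 = -21063 - 6215 = -27278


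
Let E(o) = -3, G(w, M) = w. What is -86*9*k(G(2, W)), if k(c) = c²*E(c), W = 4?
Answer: 9288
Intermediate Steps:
k(c) = -3*c² (k(c) = c²*(-3) = -3*c²)
-86*9*k(G(2, W)) = -86*9*(-3*2²) = -774*(-3*4) = -774*(-12) = -1*(-9288) = 9288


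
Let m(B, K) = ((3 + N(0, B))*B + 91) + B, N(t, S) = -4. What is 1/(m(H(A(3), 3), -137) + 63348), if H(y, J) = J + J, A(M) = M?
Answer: 1/63439 ≈ 1.5763e-5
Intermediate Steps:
H(y, J) = 2*J
m(B, K) = 91 (m(B, K) = ((3 - 4)*B + 91) + B = (-B + 91) + B = (91 - B) + B = 91)
1/(m(H(A(3), 3), -137) + 63348) = 1/(91 + 63348) = 1/63439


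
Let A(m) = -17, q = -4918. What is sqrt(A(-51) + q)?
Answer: I*sqrt(4935) ≈ 70.25*I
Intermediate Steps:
sqrt(A(-51) + q) = sqrt(-17 - 4918) = sqrt(-4935) = I*sqrt(4935)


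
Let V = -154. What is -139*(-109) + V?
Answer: 14997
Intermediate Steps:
-139*(-109) + V = -139*(-109) - 154 = 15151 - 154 = 14997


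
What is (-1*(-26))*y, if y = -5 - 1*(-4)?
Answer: -26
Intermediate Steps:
y = -1 (y = -5 + 4 = -1)
(-1*(-26))*y = -1*(-26)*(-1) = 26*(-1) = -26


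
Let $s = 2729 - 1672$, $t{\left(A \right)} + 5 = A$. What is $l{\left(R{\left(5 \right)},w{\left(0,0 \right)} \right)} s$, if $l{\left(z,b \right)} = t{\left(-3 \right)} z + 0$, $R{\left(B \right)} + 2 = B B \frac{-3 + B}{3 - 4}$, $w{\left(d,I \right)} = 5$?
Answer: $439712$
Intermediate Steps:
$t{\left(A \right)} = -5 + A$
$s = 1057$
$R{\left(B \right)} = -2 + B^{2} \left(3 - B\right)$ ($R{\left(B \right)} = -2 + B B \frac{-3 + B}{3 - 4} = -2 + B^{2} \frac{-3 + B}{-1} = -2 + B^{2} \left(-3 + B\right) \left(-1\right) = -2 + B^{2} \left(3 - B\right)$)
$l{\left(z,b \right)} = - 8 z$ ($l{\left(z,b \right)} = \left(-5 - 3\right) z + 0 = - 8 z + 0 = - 8 z$)
$l{\left(R{\left(5 \right)},w{\left(0,0 \right)} \right)} s = - 8 \left(-2 - 5^{3} + 3 \cdot 5^{2}\right) 1057 = - 8 \left(-2 - 125 + 3 \cdot 25\right) 1057 = - 8 \left(-2 - 125 + 75\right) 1057 = \left(-8\right) \left(-52\right) 1057 = 416 \cdot 1057 = 439712$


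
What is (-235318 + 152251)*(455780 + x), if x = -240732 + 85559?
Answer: -24970521669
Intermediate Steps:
x = -155173
(-235318 + 152251)*(455780 + x) = (-235318 + 152251)*(455780 - 155173) = -83067*300607 = -24970521669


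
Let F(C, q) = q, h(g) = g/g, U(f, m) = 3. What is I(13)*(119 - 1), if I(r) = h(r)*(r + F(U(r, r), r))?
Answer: 3068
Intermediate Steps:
h(g) = 1
I(r) = 2*r (I(r) = 1*(r + r) = 1*(2*r) = 2*r)
I(13)*(119 - 1) = (2*13)*(119 - 1) = 26*118 = 3068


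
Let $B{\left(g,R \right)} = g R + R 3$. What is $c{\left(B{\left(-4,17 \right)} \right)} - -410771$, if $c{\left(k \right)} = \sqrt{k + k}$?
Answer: $410771 + i \sqrt{34} \approx 4.1077 \cdot 10^{5} + 5.831 i$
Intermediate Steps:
$B{\left(g,R \right)} = 3 R + R g$ ($B{\left(g,R \right)} = R g + 3 R = 3 R + R g$)
$c{\left(k \right)} = \sqrt{2} \sqrt{k}$ ($c{\left(k \right)} = \sqrt{2 k} = \sqrt{2} \sqrt{k}$)
$c{\left(B{\left(-4,17 \right)} \right)} - -410771 = \sqrt{2} \sqrt{17 \left(3 - 4\right)} - -410771 = \sqrt{2} \sqrt{17 \left(-1\right)} + 410771 = \sqrt{2} \sqrt{-17} + 410771 = \sqrt{2} i \sqrt{17} + 410771 = i \sqrt{34} + 410771 = 410771 + i \sqrt{34}$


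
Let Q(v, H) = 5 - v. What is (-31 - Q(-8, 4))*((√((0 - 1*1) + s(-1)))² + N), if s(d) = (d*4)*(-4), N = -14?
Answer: -44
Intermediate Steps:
s(d) = -16*d (s(d) = (4*d)*(-4) = -16*d)
(-31 - Q(-8, 4))*((√((0 - 1*1) + s(-1)))² + N) = (-31 - (5 - 1*(-8)))*((√((0 - 1*1) - 16*(-1)))² - 14) = (-31 - (5 + 8))*((√((0 - 1) + 16))² - 14) = (-31 - 1*13)*((√(-1 + 16))² - 14) = (-31 - 13)*((√15)² - 14) = -44*(15 - 14) = -44*1 = -44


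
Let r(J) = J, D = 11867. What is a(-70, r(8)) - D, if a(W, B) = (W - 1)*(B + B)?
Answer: -13003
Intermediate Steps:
a(W, B) = 2*B*(-1 + W) (a(W, B) = (-1 + W)*(2*B) = 2*B*(-1 + W))
a(-70, r(8)) - D = 2*8*(-1 - 70) - 1*11867 = 2*8*(-71) - 11867 = -1136 - 11867 = -13003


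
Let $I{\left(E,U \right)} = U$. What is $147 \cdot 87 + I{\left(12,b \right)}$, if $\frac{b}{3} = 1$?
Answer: $12792$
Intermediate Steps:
$b = 3$ ($b = 3 \cdot 1 = 3$)
$147 \cdot 87 + I{\left(12,b \right)} = 147 \cdot 87 + 3 = 12789 + 3 = 12792$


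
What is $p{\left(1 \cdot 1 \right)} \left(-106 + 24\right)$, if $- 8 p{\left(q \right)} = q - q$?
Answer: $0$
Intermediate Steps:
$p{\left(q \right)} = 0$ ($p{\left(q \right)} = - \frac{q - q}{8} = \left(- \frac{1}{8}\right) 0 = 0$)
$p{\left(1 \cdot 1 \right)} \left(-106 + 24\right) = 0 \left(-106 + 24\right) = 0 \left(-82\right) = 0$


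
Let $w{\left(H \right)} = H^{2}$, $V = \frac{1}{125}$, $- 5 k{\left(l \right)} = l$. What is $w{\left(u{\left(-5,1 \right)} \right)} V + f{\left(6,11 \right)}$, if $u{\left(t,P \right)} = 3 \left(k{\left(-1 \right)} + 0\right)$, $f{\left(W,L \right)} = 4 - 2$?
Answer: $\frac{6259}{3125} \approx 2.0029$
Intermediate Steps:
$k{\left(l \right)} = - \frac{l}{5}$
$f{\left(W,L \right)} = 2$
$V = \frac{1}{125} \approx 0.008$
$u{\left(t,P \right)} = \frac{3}{5}$ ($u{\left(t,P \right)} = 3 \left(\left(- \frac{1}{5}\right) \left(-1\right) + 0\right) = 3 \left(\frac{1}{5} + 0\right) = 3 \cdot \frac{1}{5} = \frac{3}{5}$)
$w{\left(u{\left(-5,1 \right)} \right)} V + f{\left(6,11 \right)} = \left(\frac{3}{5}\right)^{2} \cdot \frac{1}{125} + 2 = \frac{9}{25} \cdot \frac{1}{125} + 2 = \frac{9}{3125} + 2 = \frac{6259}{3125}$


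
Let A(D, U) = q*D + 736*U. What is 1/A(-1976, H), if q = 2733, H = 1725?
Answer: -1/4130808 ≈ -2.4208e-7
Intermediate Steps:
A(D, U) = 736*U + 2733*D (A(D, U) = 2733*D + 736*U = 736*U + 2733*D)
1/A(-1976, H) = 1/(736*1725 + 2733*(-1976)) = 1/(1269600 - 5400408) = 1/(-4130808) = -1/4130808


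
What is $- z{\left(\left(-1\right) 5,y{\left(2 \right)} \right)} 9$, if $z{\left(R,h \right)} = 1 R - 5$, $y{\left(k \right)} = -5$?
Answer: $90$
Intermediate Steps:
$z{\left(R,h \right)} = -5 + R$ ($z{\left(R,h \right)} = R - 5 = -5 + R$)
$- z{\left(\left(-1\right) 5,y{\left(2 \right)} \right)} 9 = - (-5 - 5) 9 = \left(-1\right) \left(-10\right) 9 = 10 \cdot 9 = 90$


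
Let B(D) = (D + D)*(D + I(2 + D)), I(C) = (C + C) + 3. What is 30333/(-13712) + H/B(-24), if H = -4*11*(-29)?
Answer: -4821403/2673840 ≈ -1.8032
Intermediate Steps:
H = 1276 (H = -44*(-29) = 1276)
I(C) = 3 + 2*C (I(C) = 2*C + 3 = 3 + 2*C)
B(D) = 2*D*(7 + 3*D) (B(D) = (D + D)*(D + (3 + 2*(2 + D))) = (2*D)*(D + (3 + (4 + 2*D))) = (2*D)*(D + (7 + 2*D)) = (2*D)*(7 + 3*D) = 2*D*(7 + 3*D))
30333/(-13712) + H/B(-24) = 30333/(-13712) + 1276/((2*(-24)*(7 + 3*(-24)))) = 30333*(-1/13712) + 1276/((2*(-24)*(7 - 72))) = -30333/13712 + 1276/((2*(-24)*(-65))) = -30333/13712 + 1276/3120 = -30333/13712 + 1276*(1/3120) = -30333/13712 + 319/780 = -4821403/2673840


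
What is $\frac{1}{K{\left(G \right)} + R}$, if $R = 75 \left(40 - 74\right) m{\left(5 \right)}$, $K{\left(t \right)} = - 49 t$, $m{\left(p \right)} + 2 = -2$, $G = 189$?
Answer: $\frac{1}{939} \approx 0.001065$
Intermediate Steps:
$m{\left(p \right)} = -4$ ($m{\left(p \right)} = -2 - 2 = -4$)
$R = 10200$ ($R = 75 \left(40 - 74\right) \left(-4\right) = 75 \left(-34\right) \left(-4\right) = \left(-2550\right) \left(-4\right) = 10200$)
$\frac{1}{K{\left(G \right)} + R} = \frac{1}{\left(-49\right) 189 + 10200} = \frac{1}{-9261 + 10200} = \frac{1}{939}$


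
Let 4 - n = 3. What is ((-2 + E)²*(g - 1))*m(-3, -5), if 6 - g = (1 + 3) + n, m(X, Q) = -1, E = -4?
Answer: 0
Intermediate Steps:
n = 1 (n = 4 - 1*3 = 4 - 3 = 1)
g = 1 (g = 6 - ((1 + 3) + 1) = 6 - (4 + 1) = 6 - 1*5 = 6 - 5 = 1)
((-2 + E)²*(g - 1))*m(-3, -5) = ((-2 - 4)²*(1 - 1))*(-1) = ((-6)²*0)*(-1) = (36*0)*(-1) = 0*(-1) = 0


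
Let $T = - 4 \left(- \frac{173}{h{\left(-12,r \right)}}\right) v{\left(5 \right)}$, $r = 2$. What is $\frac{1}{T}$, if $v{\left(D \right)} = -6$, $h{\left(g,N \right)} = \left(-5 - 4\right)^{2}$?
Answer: $- \frac{27}{1384} \approx -0.019509$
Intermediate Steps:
$h{\left(g,N \right)} = 81$ ($h{\left(g,N \right)} = \left(-9\right)^{2} = 81$)
$T = - \frac{1384}{27}$ ($T = - 4 \left(- \frac{173}{81}\right) \left(-6\right) = - 4 \left(\left(-173\right) \frac{1}{81}\right) \left(-6\right) = \left(-4\right) \left(- \frac{173}{81}\right) \left(-6\right) = \frac{692}{81} \left(-6\right) = - \frac{1384}{27} \approx -51.259$)
$\frac{1}{T} = \frac{1}{- \frac{1384}{27}} = - \frac{27}{1384}$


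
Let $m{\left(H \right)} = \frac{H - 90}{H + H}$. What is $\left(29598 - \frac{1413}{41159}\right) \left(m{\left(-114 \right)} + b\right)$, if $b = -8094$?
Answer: $- \frac{187324881589461}{782021} \approx -2.3954 \cdot 10^{8}$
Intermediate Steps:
$m{\left(H \right)} = \frac{-90 + H}{2 H}$
$\left(29598 - \frac{1413}{41159}\right) \left(m{\left(-114 \right)} + b\right) = \left(29598 - \frac{1413}{41159}\right) \left(\frac{-90 - 114}{2 \left(-114\right)} - 8094\right) = \left(29598 - \frac{1413}{41159}\right) \left(\frac{1}{2} \left(- \frac{1}{114}\right) \left(-204\right) - 8094\right) = \left(29598 - \frac{1413}{41159}\right) \left(\frac{17}{19} - 8094\right) = \frac{1218222669}{41159} \left(- \frac{153769}{19}\right) = - \frac{187324881589461}{782021}$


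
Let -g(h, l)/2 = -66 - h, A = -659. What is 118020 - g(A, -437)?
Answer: 119206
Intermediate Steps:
g(h, l) = 132 + 2*h (g(h, l) = -2*(-66 - h) = 132 + 2*h)
118020 - g(A, -437) = 118020 - (132 + 2*(-659)) = 118020 - (132 - 1318) = 118020 - 1*(-1186) = 118020 + 1186 = 119206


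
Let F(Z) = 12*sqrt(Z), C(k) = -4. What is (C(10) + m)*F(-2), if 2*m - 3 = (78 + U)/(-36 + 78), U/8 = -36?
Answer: -60*I*sqrt(2) ≈ -84.853*I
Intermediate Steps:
U = -288 (U = 8*(-36) = -288)
m = -1 (m = 3/2 + ((78 - 288)/(-36 + 78))/2 = 3/2 + (-210/42)/2 = 3/2 + (-210*1/42)/2 = 3/2 + (1/2)*(-5) = 3/2 - 5/2 = -1)
(C(10) + m)*F(-2) = (-4 - 1)*(12*sqrt(-2)) = -60*I*sqrt(2)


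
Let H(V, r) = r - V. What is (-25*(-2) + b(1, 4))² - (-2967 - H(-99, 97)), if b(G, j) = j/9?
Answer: 462319/81 ≈ 5707.6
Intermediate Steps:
b(G, j) = j/9 (b(G, j) = j*(⅑) = j/9)
(-25*(-2) + b(1, 4))² - (-2967 - H(-99, 97)) = (-25*(-2) + (⅑)*4)² - (-2967 - (97 - 1*(-99))) = (50 + 4/9)² - (-2967 - (97 + 99)) = (454/9)² - (-2967 - 1*196) = 206116/81 - (-2967 - 196) = 206116/81 - 1*(-3163) = 206116/81 + 3163 = 462319/81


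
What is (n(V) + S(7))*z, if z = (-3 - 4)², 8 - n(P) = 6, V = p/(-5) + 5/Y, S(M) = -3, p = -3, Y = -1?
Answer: -49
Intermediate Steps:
V = -22/5 (V = -3/(-5) + 5/(-1) = -3*(-⅕) + 5*(-1) = ⅗ - 5 = -22/5 ≈ -4.4000)
n(P) = 2 (n(P) = 8 - 1*6 = 8 - 6 = 2)
z = 49 (z = (-7)² = 49)
(n(V) + S(7))*z = (2 - 3)*49 = -1*49 = -49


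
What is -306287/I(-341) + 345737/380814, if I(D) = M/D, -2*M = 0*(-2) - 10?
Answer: 5681955499489/272010 ≈ 2.0889e+7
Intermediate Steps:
M = 5 (M = -(0*(-2) - 10)/2 = -(0 - 10)/2 = -½*(-10) = 5)
I(D) = 5/D
-306287/I(-341) + 345737/380814 = -306287/(5/(-341)) + 345737/380814 = -306287/(5*(-1/341)) + 345737*(1/380814) = -306287/(-5/341) + 49391/54402 = -306287*(-341/5) + 49391/54402 = 104443867/5 + 49391/54402 = 5681955499489/272010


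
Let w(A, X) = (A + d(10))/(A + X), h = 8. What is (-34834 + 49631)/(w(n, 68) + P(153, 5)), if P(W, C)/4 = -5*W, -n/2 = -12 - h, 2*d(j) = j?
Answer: -177564/36715 ≈ -4.8363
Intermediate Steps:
d(j) = j/2
n = 40 (n = -2*(-12 - 1*8) = -2*(-12 - 8) = -2*(-20) = 40)
P(W, C) = -20*W (P(W, C) = 4*(-5*W) = -20*W)
w(A, X) = (5 + A)/(A + X) (w(A, X) = (A + (1/2)*10)/(A + X) = (A + 5)/(A + X) = (5 + A)/(A + X))
(-34834 + 49631)/(w(n, 68) + P(153, 5)) = (-34834 + 49631)/((5 + 40)/(40 + 68) - 20*153) = 14797/(45/108 - 3060) = 14797/((1/108)*45 - 3060) = 14797/(5/12 - 3060) = 14797/(-36715/12) = 14797*(-12/36715) = -177564/36715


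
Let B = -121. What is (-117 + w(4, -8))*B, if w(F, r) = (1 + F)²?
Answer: 11132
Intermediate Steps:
(-117 + w(4, -8))*B = (-117 + (1 + 4)²)*(-121) = (-117 + 5²)*(-121) = (-117 + 25)*(-121) = -92*(-121) = 11132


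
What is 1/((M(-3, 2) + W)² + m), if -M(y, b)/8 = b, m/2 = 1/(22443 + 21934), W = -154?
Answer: 44377/1282495302 ≈ 3.4602e-5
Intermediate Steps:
m = 2/44377 (m = 2/(22443 + 21934) = 2/44377 ≈ 4.5068e-5)
M(y, b) = -8*b
1/((M(-3, 2) + W)² + m) = 1/((-8*2 - 154)² + 2/44377) = 1/((-16 - 154)² + 2/44377) = 1/((-170)² + 2/44377) = 1/(28900 + 2/44377) = 1/(1282495302/44377) = 44377/1282495302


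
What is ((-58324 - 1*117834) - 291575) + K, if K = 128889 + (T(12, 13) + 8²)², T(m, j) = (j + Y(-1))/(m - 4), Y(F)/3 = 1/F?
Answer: -5353383/16 ≈ -3.3459e+5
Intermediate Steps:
Y(F) = 3/F
T(m, j) = (-3 + j)/(-4 + m) (T(m, j) = (j + 3/(-1))/(m - 4) = (j + 3*(-1))/(-4 + m) = (j - 3)/(-4 + m) = (-3 + j)/(-4 + m))
K = 2130345/16 (K = 128889 + ((-3 + 13)/(-4 + 12) + 8²)² = 128889 + (10/8 + 64)² = 128889 + ((⅛)*10 + 64)² = 128889 + (5/4 + 64)² = 128889 + (261/4)² = 128889 + 68121/16 = 2130345/16 ≈ 1.3315e+5)
((-58324 - 1*117834) - 291575) + K = ((-58324 - 1*117834) - 291575) + 2130345/16 = ((-58324 - 117834) - 291575) + 2130345/16 = (-176158 - 291575) + 2130345/16 = -467733 + 2130345/16 = -5353383/16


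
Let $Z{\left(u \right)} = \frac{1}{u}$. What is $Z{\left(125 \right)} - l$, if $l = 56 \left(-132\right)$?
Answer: $\frac{924001}{125} \approx 7392.0$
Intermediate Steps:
$l = -7392$
$Z{\left(125 \right)} - l = \frac{1}{125} - -7392 = \frac{1}{125} + 7392 = \frac{924001}{125}$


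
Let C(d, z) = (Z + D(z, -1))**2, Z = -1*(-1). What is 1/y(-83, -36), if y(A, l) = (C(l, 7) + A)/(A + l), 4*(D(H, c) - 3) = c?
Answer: 1904/1103 ≈ 1.7262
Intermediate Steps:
D(H, c) = 3 + c/4
Z = 1
C(d, z) = 225/16 (C(d, z) = (1 + (3 + (1/4)*(-1)))**2 = (1 + (3 - 1/4))**2 = (1 + 11/4)**2 = (15/4)**2 = 225/16)
y(A, l) = (225/16 + A)/(A + l)
1/y(-83, -36) = 1/((225/16 - 83)/(-83 - 36)) = 1/(-1103/16/(-119)) = 1/(-1/119*(-1103/16)) = 1/(1103/1904) = 1904/1103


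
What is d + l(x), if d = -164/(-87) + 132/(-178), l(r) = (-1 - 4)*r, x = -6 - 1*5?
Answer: 434719/7743 ≈ 56.143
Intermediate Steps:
x = -11 (x = -6 - 5 = -11)
l(r) = -5*r
d = 8854/7743 (d = -164*(-1/87) + 132*(-1/178) = 164/87 - 66/89 = 8854/7743 ≈ 1.1435)
d + l(x) = 8854/7743 - 5*(-11) = 8854/7743 + 55 = 434719/7743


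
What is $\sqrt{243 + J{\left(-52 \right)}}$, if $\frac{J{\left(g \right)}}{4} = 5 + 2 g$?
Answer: $3 i \sqrt{17} \approx 12.369 i$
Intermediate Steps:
$J{\left(g \right)} = 20 + 8 g$ ($J{\left(g \right)} = 4 \left(5 + 2 g\right) = 20 + 8 g$)
$\sqrt{243 + J{\left(-52 \right)}} = \sqrt{243 + \left(20 + 8 \left(-52\right)\right)} = \sqrt{243 + \left(20 - 416\right)} = \sqrt{243 - 396} = \sqrt{-153} = 3 i \sqrt{17}$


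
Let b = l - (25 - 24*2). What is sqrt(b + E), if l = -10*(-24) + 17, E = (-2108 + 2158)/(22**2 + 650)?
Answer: sqrt(1111495)/63 ≈ 16.735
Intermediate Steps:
E = 25/567 (E = 50/(484 + 650) = 50/1134 = 50*(1/1134) = 25/567 ≈ 0.044092)
l = 257 (l = 240 + 17 = 257)
b = 280 (b = 257 - (25 - 24*2) = 257 - (25 - 48) = 257 - 1*(-23) = 257 + 23 = 280)
sqrt(b + E) = sqrt(280 + 25/567) = sqrt(158785/567) = sqrt(1111495)/63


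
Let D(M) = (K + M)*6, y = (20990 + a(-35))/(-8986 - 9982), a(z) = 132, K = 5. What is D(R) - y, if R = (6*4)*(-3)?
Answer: -3802007/9484 ≈ -400.89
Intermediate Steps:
y = -10561/9484 (y = (20990 + 132)/(-8986 - 9982) = 21122/(-18968) = 21122*(-1/18968) = -10561/9484 ≈ -1.1136)
R = -72 (R = 24*(-3) = -72)
D(M) = 30 + 6*M (D(M) = (5 + M)*6 = 30 + 6*M)
D(R) - y = (30 + 6*(-72)) - 1*(-10561/9484) = (30 - 432) + 10561/9484 = -402 + 10561/9484 = -3802007/9484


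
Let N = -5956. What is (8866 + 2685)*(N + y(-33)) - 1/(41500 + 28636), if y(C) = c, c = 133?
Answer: -4717450670329/70136 ≈ -6.7261e+7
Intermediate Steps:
y(C) = 133
(8866 + 2685)*(N + y(-33)) - 1/(41500 + 28636) = (8866 + 2685)*(-5956 + 133) - 1/(41500 + 28636) = 11551*(-5823) - 1/70136 = -67261473 - 1*1/70136 = -67261473 - 1/70136 = -4717450670329/70136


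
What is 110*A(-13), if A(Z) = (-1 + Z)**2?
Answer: 21560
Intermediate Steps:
110*A(-13) = 110*(-1 - 13)**2 = 110*(-14)**2 = 110*196 = 21560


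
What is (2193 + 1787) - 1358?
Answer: 2622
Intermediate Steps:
(2193 + 1787) - 1358 = 3980 - 1358 = 2622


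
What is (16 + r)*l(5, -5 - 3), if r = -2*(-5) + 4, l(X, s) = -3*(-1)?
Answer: 90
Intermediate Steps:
l(X, s) = 3
r = 14 (r = 10 + 4 = 14)
(16 + r)*l(5, -5 - 3) = (16 + 14)*3 = 30*3 = 90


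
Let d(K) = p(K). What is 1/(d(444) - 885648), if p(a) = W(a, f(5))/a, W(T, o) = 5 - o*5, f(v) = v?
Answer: -111/98306933 ≈ -1.1291e-6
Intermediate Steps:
W(T, o) = 5 - 5*o
p(a) = -20/a (p(a) = (5 - 5*5)/a = (5 - 25)/a = -20/a)
d(K) = -20/K
1/(d(444) - 885648) = 1/(-20/444 - 885648) = 1/(-20*1/444 - 885648) = 1/(-5/111 - 885648) = 1/(-98306933/111) = -111/98306933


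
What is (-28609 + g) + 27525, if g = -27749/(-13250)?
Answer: -14335251/13250 ≈ -1081.9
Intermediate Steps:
g = 27749/13250 (g = -27749*(-1/13250) = 27749/13250 ≈ 2.0943)
(-28609 + g) + 27525 = (-28609 + 27749/13250) + 27525 = -379041501/13250 + 27525 = -14335251/13250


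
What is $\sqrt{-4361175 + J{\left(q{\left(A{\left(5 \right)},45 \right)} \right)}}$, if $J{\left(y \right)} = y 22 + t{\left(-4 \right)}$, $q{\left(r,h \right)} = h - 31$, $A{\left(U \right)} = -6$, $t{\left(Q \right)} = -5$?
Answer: $2 i \sqrt{1090218} \approx 2088.3 i$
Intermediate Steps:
$q{\left(r,h \right)} = -31 + h$
$J{\left(y \right)} = -5 + 22 y$ ($J{\left(y \right)} = y 22 - 5 = 22 y - 5 = -5 + 22 y$)
$\sqrt{-4361175 + J{\left(q{\left(A{\left(5 \right)},45 \right)} \right)}} = \sqrt{-4361175 - \left(5 - 22 \left(-31 + 45\right)\right)} = \sqrt{-4361175 + \left(-5 + 22 \cdot 14\right)} = \sqrt{-4361175 + \left(-5 + 308\right)} = \sqrt{-4361175 + 303} = \sqrt{-4360872} = 2 i \sqrt{1090218}$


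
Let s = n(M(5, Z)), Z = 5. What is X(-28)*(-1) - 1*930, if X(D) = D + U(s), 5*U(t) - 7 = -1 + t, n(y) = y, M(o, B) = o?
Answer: -4521/5 ≈ -904.20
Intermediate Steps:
s = 5
U(t) = 6/5 + t/5 (U(t) = 7/5 + (-1 + t)/5 = 7/5 + (-⅕ + t/5) = 6/5 + t/5)
X(D) = 11/5 + D (X(D) = D + (6/5 + (⅕)*5) = D + (6/5 + 1) = D + 11/5 = 11/5 + D)
X(-28)*(-1) - 1*930 = (11/5 - 28)*(-1) - 1*930 = -129/5*(-1) - 930 = 129/5 - 930 = -4521/5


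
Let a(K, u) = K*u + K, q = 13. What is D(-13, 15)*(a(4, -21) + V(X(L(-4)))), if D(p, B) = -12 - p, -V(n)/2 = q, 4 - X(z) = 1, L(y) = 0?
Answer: -106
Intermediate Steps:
X(z) = 3 (X(z) = 4 - 1*1 = 4 - 1 = 3)
a(K, u) = K + K*u
V(n) = -26 (V(n) = -2*13 = -26)
D(-13, 15)*(a(4, -21) + V(X(L(-4)))) = (-12 - 1*(-13))*(4*(1 - 21) - 26) = (-12 + 13)*(4*(-20) - 26) = 1*(-80 - 26) = 1*(-106) = -106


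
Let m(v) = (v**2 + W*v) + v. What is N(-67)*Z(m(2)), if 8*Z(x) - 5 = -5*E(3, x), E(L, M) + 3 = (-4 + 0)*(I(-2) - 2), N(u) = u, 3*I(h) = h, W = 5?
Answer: 1675/6 ≈ 279.17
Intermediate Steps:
I(h) = h/3
m(v) = v**2 + 6*v (m(v) = (v**2 + 5*v) + v = v**2 + 6*v)
E(L, M) = 23/3 (E(L, M) = -3 + (-4 + 0)*((1/3)*(-2) - 2) = -3 - 4*(-2/3 - 2) = -3 - 4*(-8/3) = -3 + 32/3 = 23/3)
Z(x) = -25/6 (Z(x) = 5/8 + (-5*23/3)/8 = 5/8 + (1/8)*(-115/3) = 5/8 - 115/24 = -25/6)
N(-67)*Z(m(2)) = -67*(-25/6) = 1675/6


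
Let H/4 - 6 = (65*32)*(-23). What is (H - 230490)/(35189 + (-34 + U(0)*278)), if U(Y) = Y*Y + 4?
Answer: -421826/36267 ≈ -11.631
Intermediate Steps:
U(Y) = 4 + Y² (U(Y) = Y² + 4 = 4 + Y²)
H = -191336 (H = 24 + 4*((65*32)*(-23)) = 24 + 4*(2080*(-23)) = 24 + 4*(-47840) = 24 - 191360 = -191336)
(H - 230490)/(35189 + (-34 + U(0)*278)) = (-191336 - 230490)/(35189 + (-34 + (4 + 0²)*278)) = -421826/(35189 + (-34 + (4 + 0)*278)) = -421826/(35189 + (-34 + 4*278)) = -421826/(35189 + (-34 + 1112)) = -421826/(35189 + 1078) = -421826/36267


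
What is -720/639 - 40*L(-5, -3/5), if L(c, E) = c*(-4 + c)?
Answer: -127880/71 ≈ -1801.1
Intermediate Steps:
-720/639 - 40*L(-5, -3/5) = -720/639 - (-200)*(-4 - 5) = -720*1/639 - (-200)*(-9) = -80/71 - 40*45 = -80/71 - 1800 = -127880/71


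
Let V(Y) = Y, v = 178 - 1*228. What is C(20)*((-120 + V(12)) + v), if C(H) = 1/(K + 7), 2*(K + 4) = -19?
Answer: 316/13 ≈ 24.308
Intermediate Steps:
v = -50 (v = 178 - 228 = -50)
K = -27/2 (K = -4 + (1/2)*(-19) = -4 - 19/2 = -27/2 ≈ -13.500)
C(H) = -2/13 (C(H) = 1/(-27/2 + 7) = 1/(-13/2) = -2/13)
C(20)*((-120 + V(12)) + v) = -2*((-120 + 12) - 50)/13 = -2*(-108 - 50)/13 = -2/13*(-158) = 316/13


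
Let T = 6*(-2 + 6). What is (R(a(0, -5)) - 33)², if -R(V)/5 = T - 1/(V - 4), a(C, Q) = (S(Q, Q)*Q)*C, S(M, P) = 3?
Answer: 380689/16 ≈ 23793.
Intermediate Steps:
a(C, Q) = 3*C*Q (a(C, Q) = (3*Q)*C = 3*C*Q)
T = 24 (T = 6*4 = 24)
R(V) = -120 + 5/(-4 + V) (R(V) = -5*(24 - 1/(V - 4)) = -5*(24 - 1/(-4 + V)) = -120 + 5/(-4 + V))
(R(a(0, -5)) - 33)² = (5*(97 - 72*0*(-5))/(-4 + 3*0*(-5)) - 33)² = (5*(97 - 24*0)/(-4 + 0) - 33)² = (5*(97 + 0)/(-4) - 33)² = (5*(-¼)*97 - 33)² = (-485/4 - 33)² = (-617/4)² = 380689/16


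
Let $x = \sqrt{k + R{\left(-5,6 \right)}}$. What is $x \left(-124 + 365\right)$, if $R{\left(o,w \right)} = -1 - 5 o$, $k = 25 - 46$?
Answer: $241 \sqrt{3} \approx 417.42$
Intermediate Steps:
$k = -21$
$x = \sqrt{3}$ ($x = \sqrt{-21 - -24} = \sqrt{-21 + \left(-1 + 25\right)} = \sqrt{-21 + 24} = \sqrt{3} \approx 1.732$)
$x \left(-124 + 365\right) = \sqrt{3} \left(-124 + 365\right) = \sqrt{3} \cdot 241 = 241 \sqrt{3}$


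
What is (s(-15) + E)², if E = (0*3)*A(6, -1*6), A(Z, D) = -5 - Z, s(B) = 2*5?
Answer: 100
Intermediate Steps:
s(B) = 10
E = 0 (E = (0*3)*(-5 - 1*6) = 0*(-5 - 6) = 0*(-11) = 0)
(s(-15) + E)² = (10 + 0)² = 10² = 100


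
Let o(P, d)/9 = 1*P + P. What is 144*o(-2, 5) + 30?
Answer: -5154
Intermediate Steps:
o(P, d) = 18*P (o(P, d) = 9*(1*P + P) = 9*(P + P) = 9*(2*P) = 18*P)
144*o(-2, 5) + 30 = 144*(18*(-2)) + 30 = 144*(-36) + 30 = -5184 + 30 = -5154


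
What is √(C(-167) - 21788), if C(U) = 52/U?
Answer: 2*I*√151913554/167 ≈ 147.61*I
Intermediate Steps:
√(C(-167) - 21788) = √(52/(-167) - 21788) = √(52*(-1/167) - 21788) = √(-52/167 - 21788) = √(-3638648/167) = 2*I*√151913554/167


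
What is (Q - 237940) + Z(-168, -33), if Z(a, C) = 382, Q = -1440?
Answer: -238998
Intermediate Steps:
(Q - 237940) + Z(-168, -33) = (-1440 - 237940) + 382 = -239380 + 382 = -238998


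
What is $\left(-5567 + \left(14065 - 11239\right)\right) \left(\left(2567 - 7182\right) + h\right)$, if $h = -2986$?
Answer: $20834341$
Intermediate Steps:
$\left(-5567 + \left(14065 - 11239\right)\right) \left(\left(2567 - 7182\right) + h\right) = \left(-5567 + \left(14065 - 11239\right)\right) \left(\left(2567 - 7182\right) - 2986\right) = \left(-5567 + 2826\right) \left(-4615 - 2986\right) = \left(-2741\right) \left(-7601\right) = 20834341$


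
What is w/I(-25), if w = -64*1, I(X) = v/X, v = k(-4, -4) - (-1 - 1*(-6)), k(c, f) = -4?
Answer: -1600/9 ≈ -177.78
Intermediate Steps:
v = -9 (v = -4 - (-1 - 1*(-6)) = -4 - (-1 + 6) = -4 - 1*5 = -4 - 5 = -9)
I(X) = -9/X
w = -64
w/I(-25) = -64/((-9/(-25))) = -64/((-9*(-1/25))) = -64/9/25 = -64*25/9 = -1600/9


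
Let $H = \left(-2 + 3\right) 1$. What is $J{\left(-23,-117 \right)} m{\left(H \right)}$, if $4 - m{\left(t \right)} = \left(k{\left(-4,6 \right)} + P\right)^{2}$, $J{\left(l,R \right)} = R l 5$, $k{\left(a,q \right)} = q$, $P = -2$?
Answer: $-161460$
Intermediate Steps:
$J{\left(l,R \right)} = 5 R l$
$H = 1$ ($H = 1 \cdot 1 = 1$)
$m{\left(t \right)} = -12$ ($m{\left(t \right)} = 4 - \left(6 - 2\right)^{2} = 4 - 4^{2} = 4 - 16 = -12$)
$J{\left(-23,-117 \right)} m{\left(H \right)} = 5 \left(-117\right) \left(-23\right) \left(-12\right) = 13455 \left(-12\right) = -161460$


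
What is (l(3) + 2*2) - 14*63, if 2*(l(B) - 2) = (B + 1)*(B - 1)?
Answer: -872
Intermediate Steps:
l(B) = 2 + (1 + B)*(-1 + B)/2 (l(B) = 2 + ((B + 1)*(B - 1))/2 = 2 + ((1 + B)*(-1 + B))/2 = 2 + (1 + B)*(-1 + B)/2)
(l(3) + 2*2) - 14*63 = ((3/2 + (½)*3²) + 2*2) - 14*63 = ((3/2 + (½)*9) + 4) - 882 = ((3/2 + 9/2) + 4) - 882 = (6 + 4) - 882 = 10 - 882 = -872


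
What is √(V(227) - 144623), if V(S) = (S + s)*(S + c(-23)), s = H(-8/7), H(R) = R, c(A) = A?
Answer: I*√4828859/7 ≈ 313.92*I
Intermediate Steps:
s = -8/7 ≈ -1.1429
V(S) = (-23 + S)*(-8/7 + S) (V(S) = (S - 8/7)*(S - 23) = (-8/7 + S)*(-23 + S) = (-23 + S)*(-8/7 + S))
√(V(227) - 144623) = √((184/7 + 227² - 169/7*227) - 144623) = √((184/7 + 51529 - 38363/7) - 144623) = √(322524/7 - 144623) = √(-689837/7) = I*√4828859/7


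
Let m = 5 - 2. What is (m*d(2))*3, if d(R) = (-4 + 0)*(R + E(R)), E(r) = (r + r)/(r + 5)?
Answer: -648/7 ≈ -92.571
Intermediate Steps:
E(r) = 2*r/(5 + r) (E(r) = (2*r)/(5 + r) = 2*r/(5 + r))
d(R) = -4*R - 8*R/(5 + R) (d(R) = (-4 + 0)*(R + 2*R/(5 + R)) = -4*(R + 2*R/(5 + R)) = -4*R - 8*R/(5 + R))
m = 3
(m*d(2))*3 = (3*(4*2*(-7 - 1*2)/(5 + 2)))*3 = (3*(4*2*(-7 - 2)/7))*3 = (3*(4*2*(1/7)*(-9)))*3 = (3*(-72/7))*3 = -216/7*3 = -648/7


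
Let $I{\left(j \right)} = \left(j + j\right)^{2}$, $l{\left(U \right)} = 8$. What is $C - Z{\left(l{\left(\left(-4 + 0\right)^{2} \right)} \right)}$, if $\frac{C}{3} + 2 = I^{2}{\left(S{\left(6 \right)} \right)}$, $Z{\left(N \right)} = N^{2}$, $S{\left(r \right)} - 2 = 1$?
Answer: $3818$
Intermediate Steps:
$S{\left(r \right)} = 3$ ($S{\left(r \right)} = 2 + 1 = 3$)
$I{\left(j \right)} = 4 j^{2}$ ($I{\left(j \right)} = \left(2 j\right)^{2} = 4 j^{2}$)
$C = 3882$ ($C = -6 + 3 \left(4 \cdot 3^{2}\right)^{2} = -6 + 3 \left(4 \cdot 9\right)^{2} = -6 + 3 \cdot 36^{2} = -6 + 3 \cdot 1296 = -6 + 3888 = 3882$)
$C - Z{\left(l{\left(\left(-4 + 0\right)^{2} \right)} \right)} = 3882 - 8^{2} = 3882 - 64 = 3818$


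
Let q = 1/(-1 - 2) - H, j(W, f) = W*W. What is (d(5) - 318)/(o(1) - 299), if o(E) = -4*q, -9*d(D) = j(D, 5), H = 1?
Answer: 2887/2643 ≈ 1.0923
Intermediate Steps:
j(W, f) = W²
q = -4/3 (q = 1/(-1 - 2) - 1*1 = 1/(-3) - 1 = -⅓ - 1 = -4/3 ≈ -1.3333)
d(D) = -D²/9
o(E) = 16/3 (o(E) = -4*(-4/3) = 16/3)
(d(5) - 318)/(o(1) - 299) = (-⅑*5² - 318)/(16/3 - 299) = (-⅑*25 - 318)/(-881/3) = (-25/9 - 318)*(-3/881) = -2887/9*(-3/881) = 2887/2643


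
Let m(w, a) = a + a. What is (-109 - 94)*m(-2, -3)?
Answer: 1218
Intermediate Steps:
m(w, a) = 2*a
(-109 - 94)*m(-2, -3) = (-109 - 94)*(2*(-3)) = -203*(-6) = 1218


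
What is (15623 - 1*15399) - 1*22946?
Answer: -22722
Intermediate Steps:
(15623 - 1*15399) - 1*22946 = (15623 - 15399) - 22946 = 224 - 22946 = -22722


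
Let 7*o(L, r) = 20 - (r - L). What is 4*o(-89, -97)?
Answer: 16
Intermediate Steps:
o(L, r) = 20/7 - r/7 + L/7 (o(L, r) = (20 - (r - L))/7 = (20 + (L - r))/7 = (20 + L - r)/7 = 20/7 - r/7 + L/7)
4*o(-89, -97) = 4*(20/7 - 1/7*(-97) + (1/7)*(-89)) = 4*(20/7 + 97/7 - 89/7) = 4*4 = 16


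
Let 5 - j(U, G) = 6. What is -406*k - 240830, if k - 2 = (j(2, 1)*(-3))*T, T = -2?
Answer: -239206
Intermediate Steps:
j(U, G) = -1 (j(U, G) = 5 - 1*6 = 5 - 6 = -1)
k = -4 (k = 2 - 1*(-3)*(-2) = 2 + 3*(-2) = 2 - 6 = -4)
-406*k - 240830 = -406*(-4) - 240830 = 1624 - 240830 = -239206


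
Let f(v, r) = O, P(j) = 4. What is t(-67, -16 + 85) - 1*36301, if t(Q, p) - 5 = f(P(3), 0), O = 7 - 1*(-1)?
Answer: -36288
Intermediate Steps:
O = 8 (O = 7 + 1 = 8)
f(v, r) = 8
t(Q, p) = 13 (t(Q, p) = 5 + 8 = 13)
t(-67, -16 + 85) - 1*36301 = 13 - 1*36301 = 13 - 36301 = -36288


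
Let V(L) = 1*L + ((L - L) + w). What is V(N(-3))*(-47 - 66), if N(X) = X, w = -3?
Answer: 678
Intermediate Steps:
V(L) = -3 + L (V(L) = 1*L + ((L - L) - 3) = L + (0 - 3) = L - 3 = -3 + L)
V(N(-3))*(-47 - 66) = (-3 - 3)*(-47 - 66) = -6*(-113) = 678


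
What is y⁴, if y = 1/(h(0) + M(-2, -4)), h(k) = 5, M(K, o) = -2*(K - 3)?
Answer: 1/50625 ≈ 1.9753e-5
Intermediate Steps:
M(K, o) = 6 - 2*K (M(K, o) = -2*(-3 + K) = 6 - 2*K)
y = 1/15 (y = 1/(5 + (6 - 2*(-2))) = 1/(5 + (6 + 4)) = 1/(5 + 10) = 1/15 ≈ 0.066667)
y⁴ = (1/15)⁴ = 1/50625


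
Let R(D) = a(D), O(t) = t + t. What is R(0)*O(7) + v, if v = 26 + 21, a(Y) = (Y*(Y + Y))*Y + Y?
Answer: 47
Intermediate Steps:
O(t) = 2*t
a(Y) = Y + 2*Y**3 (a(Y) = (Y*(2*Y))*Y + Y = (2*Y**2)*Y + Y = 2*Y**3 + Y = Y + 2*Y**3)
v = 47
R(D) = D + 2*D**3
R(0)*O(7) + v = (0 + 2*0**3)*(2*7) + 47 = (0 + 2*0)*14 + 47 = (0 + 0)*14 + 47 = 0*14 + 47 = 0 + 47 = 47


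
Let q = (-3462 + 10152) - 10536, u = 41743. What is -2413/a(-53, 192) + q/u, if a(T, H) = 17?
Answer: -100791241/709631 ≈ -142.03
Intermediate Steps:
q = -3846 (q = 6690 - 10536 = -3846)
-2413/a(-53, 192) + q/u = -2413/17 - 3846/41743 = -100791241/709631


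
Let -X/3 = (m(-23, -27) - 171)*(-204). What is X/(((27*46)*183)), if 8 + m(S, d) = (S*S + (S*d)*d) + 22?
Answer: -185810/4209 ≈ -44.146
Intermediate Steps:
m(S, d) = 14 + S**2 + S*d**2 (m(S, d) = -8 + ((S*S + (S*d)*d) + 22) = -8 + ((S**2 + S*d**2) + 22) = -8 + (22 + S**2 + S*d**2) = 14 + S**2 + S*d**2)
X = -10033740 (X = -3*((14 + (-23)**2 - 23*(-27)**2) - 171)*(-204) = -3*((14 + 529 - 23*729) - 171)*(-204) = -3*((14 + 529 - 16767) - 171)*(-204) = -3*(-16224 - 171)*(-204) = -(-49185)*(-204) = -3*3344580 = -10033740)
X/(((27*46)*183)) = -10033740/((27*46)*183) = -10033740/(1242*183) = -10033740/227286 = -10033740*1/227286 = -185810/4209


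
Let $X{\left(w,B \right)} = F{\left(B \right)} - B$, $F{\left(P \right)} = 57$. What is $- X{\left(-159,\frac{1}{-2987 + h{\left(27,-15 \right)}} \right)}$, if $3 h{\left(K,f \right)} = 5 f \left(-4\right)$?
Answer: $- \frac{164560}{2887} \approx -57.0$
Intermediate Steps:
$h{\left(K,f \right)} = - \frac{20 f}{3}$ ($h{\left(K,f \right)} = \frac{5 f \left(-4\right)}{3} = \frac{\left(-20\right) f}{3} = - \frac{20 f}{3}$)
$X{\left(w,B \right)} = 57 - B$
$- X{\left(-159,\frac{1}{-2987 + h{\left(27,-15 \right)}} \right)} = - (57 - \frac{1}{-2987 - -100}) = - (57 - \frac{1}{-2987 + 100}) = - (57 - \frac{1}{-2887}) = - (57 - - \frac{1}{2887}) = - (57 + \frac{1}{2887}) = \left(-1\right) \frac{164560}{2887} = - \frac{164560}{2887}$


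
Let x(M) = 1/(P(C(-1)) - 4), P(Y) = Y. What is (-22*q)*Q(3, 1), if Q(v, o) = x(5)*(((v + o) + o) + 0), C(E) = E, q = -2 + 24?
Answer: 484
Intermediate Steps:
q = 22
x(M) = -1/5 (x(M) = 1/(-1 - 4) = 1/(-5) = -1/5)
Q(v, o) = -2*o/5 - v/5 (Q(v, o) = -(((v + o) + o) + 0)/5 = -(((o + v) + o) + 0)/5 = -((v + 2*o) + 0)/5 = -(v + 2*o)/5 = -2*o/5 - v/5)
(-22*q)*Q(3, 1) = (-22*22)*(-2/5*1 - 1/5*3) = -484*(-2/5 - 3/5) = -484*(-1) = 484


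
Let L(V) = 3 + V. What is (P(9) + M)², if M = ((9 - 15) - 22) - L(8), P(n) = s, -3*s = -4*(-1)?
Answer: 14641/9 ≈ 1626.8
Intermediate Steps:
s = -4/3 (s = -(-4)*(-1)/3 = -⅓*4 = -4/3 ≈ -1.3333)
P(n) = -4/3
M = -39 (M = ((9 - 15) - 22) - (3 + 8) = (-6 - 22) - 1*11 = -28 - 11 = -39)
(P(9) + M)² = (-4/3 - 39)² = (-121/3)² = 14641/9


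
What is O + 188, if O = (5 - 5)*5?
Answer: 188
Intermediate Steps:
O = 0 (O = 0*5 = 0)
O + 188 = 0 + 188 = 188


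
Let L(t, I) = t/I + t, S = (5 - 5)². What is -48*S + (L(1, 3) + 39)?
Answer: 121/3 ≈ 40.333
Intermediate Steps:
S = 0 (S = 0² = 0)
L(t, I) = t + t/I
-48*S + (L(1, 3) + 39) = -48*0 + ((1 + 1/3) + 39) = 0 + ((1 + 1*(⅓)) + 39) = 0 + ((1 + ⅓) + 39) = 0 + (4/3 + 39) = 0 + 121/3 = 121/3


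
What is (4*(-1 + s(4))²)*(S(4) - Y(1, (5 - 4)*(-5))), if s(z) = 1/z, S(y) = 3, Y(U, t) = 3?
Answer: 0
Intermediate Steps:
s(z) = 1/z
(4*(-1 + s(4))²)*(S(4) - Y(1, (5 - 4)*(-5))) = (4*(-1 + 1/4)²)*(3 - 1*3) = (4*(-1 + ¼)²)*(3 - 3) = (4*(-¾)²)*0 = (4*(9/16))*0 = (9/4)*0 = 0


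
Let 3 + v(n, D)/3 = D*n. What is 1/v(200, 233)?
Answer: 1/139791 ≈ 7.1535e-6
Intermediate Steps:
v(n, D) = -9 + 3*D*n (v(n, D) = -9 + 3*(D*n) = -9 + 3*D*n)
1/v(200, 233) = 1/(-9 + 3*233*200) = 1/(-9 + 139800) = 1/139791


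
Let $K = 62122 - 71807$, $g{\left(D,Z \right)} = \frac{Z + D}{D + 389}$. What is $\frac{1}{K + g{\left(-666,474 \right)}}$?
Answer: $- \frac{277}{2682553} \approx -0.00010326$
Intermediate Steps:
$g{\left(D,Z \right)} = \frac{D + Z}{389 + D}$
$K = -9685$
$\frac{1}{K + g{\left(-666,474 \right)}} = \frac{1}{-9685 + \frac{-666 + 474}{389 - 666}} = \frac{1}{-9685 + \frac{1}{-277} \left(-192\right)} = \frac{1}{-9685 - - \frac{192}{277}} = \frac{1}{-9685 + \frac{192}{277}} = \frac{1}{- \frac{2682553}{277}} = - \frac{277}{2682553}$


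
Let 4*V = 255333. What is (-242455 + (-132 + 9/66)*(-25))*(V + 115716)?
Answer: -3778782742545/88 ≈ -4.2941e+10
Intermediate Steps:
V = 255333/4 (V = (¼)*255333 = 255333/4 ≈ 63833.)
(-242455 + (-132 + 9/66)*(-25))*(V + 115716) = (-242455 + (-132 + 9/66)*(-25))*(255333/4 + 115716) = (-242455 + (-132 + 9*(1/66))*(-25))*(718197/4) = (-242455 + (-132 + 3/22)*(-25))*(718197/4) = (-242455 - 2901/22*(-25))*(718197/4) = (-242455 + 72525/22)*(718197/4) = -5261485/22*718197/4 = -3778782742545/88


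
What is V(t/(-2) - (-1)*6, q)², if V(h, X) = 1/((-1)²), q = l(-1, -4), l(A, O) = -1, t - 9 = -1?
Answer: 1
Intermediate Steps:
t = 8 (t = 9 - 1 = 8)
q = -1
V(h, X) = 1 (V(h, X) = 1/1 = 1)
V(t/(-2) - (-1)*6, q)² = 1² = 1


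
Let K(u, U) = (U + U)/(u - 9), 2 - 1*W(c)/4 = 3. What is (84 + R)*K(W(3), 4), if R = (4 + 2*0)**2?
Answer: -800/13 ≈ -61.538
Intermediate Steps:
W(c) = -4 (W(c) = 8 - 4*3 = 8 - 12 = -4)
R = 16 (R = (4 + 0)**2 = 4**2 = 16)
K(u, U) = 2*U/(-9 + u) (K(u, U) = (2*U)/(-9 + u) = 2*U/(-9 + u))
(84 + R)*K(W(3), 4) = (84 + 16)*(2*4/(-9 - 4)) = 100*(2*4/(-13)) = 100*(2*4*(-1/13)) = 100*(-8/13) = -800/13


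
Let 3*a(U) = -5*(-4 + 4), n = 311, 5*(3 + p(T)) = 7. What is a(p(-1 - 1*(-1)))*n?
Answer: 0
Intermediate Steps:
p(T) = -8/5 (p(T) = -3 + (⅕)*7 = -3 + 7/5 = -8/5)
a(U) = 0 (a(U) = (-5*(-4 + 4))/3 = (-5*0)/3 = (⅓)*0 = 0)
a(p(-1 - 1*(-1)))*n = 0*311 = 0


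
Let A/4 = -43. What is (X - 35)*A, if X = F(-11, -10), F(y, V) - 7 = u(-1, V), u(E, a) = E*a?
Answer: 3096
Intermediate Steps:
A = -172 (A = 4*(-43) = -172)
F(y, V) = 7 - V
X = 17 (X = 7 - 1*(-10) = 7 + 10 = 17)
(X - 35)*A = (17 - 35)*(-172) = -18*(-172) = 3096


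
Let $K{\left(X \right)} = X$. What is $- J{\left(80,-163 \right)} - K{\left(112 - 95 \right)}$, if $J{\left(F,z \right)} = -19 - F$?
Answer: $82$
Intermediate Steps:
$- J{\left(80,-163 \right)} - K{\left(112 - 95 \right)} = - (-19 - 80) - \left(112 - 95\right) = - (-19 - 80) - 17 = \left(-1\right) \left(-99\right) - 17 = 99 - 17 = 82$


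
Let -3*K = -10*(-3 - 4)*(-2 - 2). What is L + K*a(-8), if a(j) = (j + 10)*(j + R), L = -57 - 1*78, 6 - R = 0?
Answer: -1525/3 ≈ -508.33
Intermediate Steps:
R = 6 (R = 6 - 1*0 = 6 + 0 = 6)
L = -135 (L = -57 - 78 = -135)
a(j) = (6 + j)*(10 + j) (a(j) = (j + 10)*(j + 6) = (10 + j)*(6 + j) = (6 + j)*(10 + j))
K = 280/3 (K = -(-10)*(-3 - 4)*(-2 - 2)/3 = -(-10)*(-7*(-4))/3 = -(-10)*28/3 = -1/3*(-280) = 280/3 ≈ 93.333)
L + K*a(-8) = -135 + 280*(60 + (-8)**2 + 16*(-8))/3 = -135 + 280*(60 + 64 - 128)/3 = -135 + (280/3)*(-4) = -135 - 1120/3 = -1525/3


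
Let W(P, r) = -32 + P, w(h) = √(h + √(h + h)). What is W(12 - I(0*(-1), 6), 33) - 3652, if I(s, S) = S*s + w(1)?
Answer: -3672 - √(1 + √2) ≈ -3673.6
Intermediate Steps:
w(h) = √(h + √2*√h) (w(h) = √(h + √(2*h)) = √(h + √2*√h))
I(s, S) = √(1 + √2) + S*s (I(s, S) = S*s + √(1 + √2*√1) = S*s + √(1 + √2*1) = S*s + √(1 + √2) = √(1 + √2) + S*s)
W(12 - I(0*(-1), 6), 33) - 3652 = (-32 + (12 - (√(1 + √2) + 6*(0*(-1))))) - 3652 = (-32 + (12 - (√(1 + √2) + 6*0))) - 3652 = (-32 + (12 - (√(1 + √2) + 0))) - 3652 = (-32 + (12 - √(1 + √2))) - 3652 = (-20 - √(1 + √2)) - 3652 = -3672 - √(1 + √2)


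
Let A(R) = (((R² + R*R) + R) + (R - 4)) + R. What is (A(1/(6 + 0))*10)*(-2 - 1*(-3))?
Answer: -310/9 ≈ -34.444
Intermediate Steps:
A(R) = -4 + 2*R² + 3*R (A(R) = (((R² + R²) + R) + (-4 + R)) + R = ((2*R² + R) + (-4 + R)) + R = ((R + 2*R²) + (-4 + R)) + R = (-4 + 2*R + 2*R²) + R = -4 + 2*R² + 3*R)
(A(1/(6 + 0))*10)*(-2 - 1*(-3)) = ((-4 + 2*(1/(6 + 0))² + 3/(6 + 0))*10)*(-2 - 1*(-3)) = ((-4 + 2*(1/6)² + 3/6)*10)*(-2 + 3) = ((-4 + 2*(⅙)² + 3*(⅙))*10)*1 = ((-4 + 2*(1/36) + ½)*10)*1 = ((-4 + 1/18 + ½)*10)*1 = -31/9*10*1 = -310/9*1 = -310/9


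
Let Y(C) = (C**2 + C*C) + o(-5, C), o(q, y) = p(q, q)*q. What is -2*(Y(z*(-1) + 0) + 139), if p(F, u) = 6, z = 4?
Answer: -282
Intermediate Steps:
o(q, y) = 6*q
Y(C) = -30 + 2*C**2 (Y(C) = (C**2 + C*C) + 6*(-5) = (C**2 + C**2) - 30 = 2*C**2 - 30 = -30 + 2*C**2)
-2*(Y(z*(-1) + 0) + 139) = -2*((-30 + 2*(4*(-1) + 0)**2) + 139) = -2*((-30 + 2*(-4 + 0)**2) + 139) = -2*((-30 + 2*(-4)**2) + 139) = -2*((-30 + 2*16) + 139) = -2*((-30 + 32) + 139) = -2*(2 + 139) = -2*141 = -282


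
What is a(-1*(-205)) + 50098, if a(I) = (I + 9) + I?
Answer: 50517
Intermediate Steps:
a(I) = 9 + 2*I (a(I) = (9 + I) + I = 9 + 2*I)
a(-1*(-205)) + 50098 = (9 + 2*(-1*(-205))) + 50098 = (9 + 2*205) + 50098 = (9 + 410) + 50098 = 419 + 50098 = 50517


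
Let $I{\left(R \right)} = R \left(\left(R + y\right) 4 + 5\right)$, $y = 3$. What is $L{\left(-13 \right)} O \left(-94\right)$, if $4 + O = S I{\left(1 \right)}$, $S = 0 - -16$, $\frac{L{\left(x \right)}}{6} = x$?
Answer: $2434224$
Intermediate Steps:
$L{\left(x \right)} = 6 x$
$I{\left(R \right)} = R \left(17 + 4 R\right)$ ($I{\left(R \right)} = R \left(\left(R + 3\right) 4 + 5\right) = R \left(\left(3 + R\right) 4 + 5\right) = R \left(\left(12 + 4 R\right) + 5\right) = R \left(17 + 4 R\right)$)
$S = 16$ ($S = 0 + 16 = 16$)
$O = 332$ ($O = -4 + 16 \cdot 1 \left(17 + 4 \cdot 1\right) = -4 + 16 \cdot 1 \left(17 + 4\right) = -4 + 16 \cdot 1 \cdot 21 = -4 + 16 \cdot 21 = -4 + 336 = 332$)
$L{\left(-13 \right)} O \left(-94\right) = 6 \left(-13\right) 332 \left(-94\right) = \left(-78\right) \left(-31208\right) = 2434224$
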